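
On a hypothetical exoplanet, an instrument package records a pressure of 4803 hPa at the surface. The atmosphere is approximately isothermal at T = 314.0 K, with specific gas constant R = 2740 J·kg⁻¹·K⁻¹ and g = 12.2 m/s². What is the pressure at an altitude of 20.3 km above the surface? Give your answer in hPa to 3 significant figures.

P ≈ 3600 hPa

Scale height: H = RT/g = 2740 × 314.0 / 12.2 = 70521 m.
Barometric formula: P = P₀ exp(−z/H).
z/H = 20300/70521 = 0.28786; exp(−0.28786) = 0.74987.
P = 4803 × 0.74987 = 3601.6 hPa.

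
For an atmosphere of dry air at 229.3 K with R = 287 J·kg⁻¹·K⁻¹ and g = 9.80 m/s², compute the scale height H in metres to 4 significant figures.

The scale height of an isothermal atmosphere is H = RT/g.
H = 287 × 229.3 / 9.80 = 65809/9.80 = 6715.2 m.

H ≈ 6715 m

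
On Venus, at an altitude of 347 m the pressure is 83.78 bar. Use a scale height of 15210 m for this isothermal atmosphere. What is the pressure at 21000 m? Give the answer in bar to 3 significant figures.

P ≈ 21.5 bar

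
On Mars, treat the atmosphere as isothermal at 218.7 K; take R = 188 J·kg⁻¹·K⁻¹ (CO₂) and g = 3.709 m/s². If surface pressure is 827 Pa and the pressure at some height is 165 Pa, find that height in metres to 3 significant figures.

z ≈ 17900 m

Scale height: H = RT/g = 188 × 218.7 / 3.709 = 11085 m.
Invert the barometric formula: z = H ln(P₀/P).
P₀/P = 827/165 = 5.0121; ln(5.0121) = 1.6119.
z = 11085 × 1.6119 = 17868 m.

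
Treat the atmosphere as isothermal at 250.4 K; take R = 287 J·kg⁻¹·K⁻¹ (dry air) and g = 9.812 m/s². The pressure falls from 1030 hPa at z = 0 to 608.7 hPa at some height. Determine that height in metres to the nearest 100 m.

z ≈ 3900 m

Scale height: H = RT/g = 287 × 250.4 / 9.812 = 7324.2 m.
Invert the barometric formula: z = H ln(P₀/P).
P₀/P = 1030/608.7 = 1.6921; ln(1.6921) = 0.52597.
z = 7324.2 × 0.52597 = 3852.3 m.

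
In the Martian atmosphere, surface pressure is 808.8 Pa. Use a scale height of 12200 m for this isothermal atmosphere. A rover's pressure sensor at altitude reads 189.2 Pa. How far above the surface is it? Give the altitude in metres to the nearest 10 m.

Invert the barometric formula: z = H ln(P₀/P).
P₀/P = 808.8/189.2 = 4.2748; ln(4.2748) = 1.4527.
z = 12200 × 1.4527 = 17723 m.

z ≈ 17720 m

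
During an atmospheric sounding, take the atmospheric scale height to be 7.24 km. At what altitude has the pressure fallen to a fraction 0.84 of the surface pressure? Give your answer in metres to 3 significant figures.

z ≈ 1260 m

Set P/P₀ = exp(−z/H) = 0.84, so z = −H ln(0.84).
−ln(0.84) = 0.17435; z = 7240.0 × 0.17435 = 1262.3 m.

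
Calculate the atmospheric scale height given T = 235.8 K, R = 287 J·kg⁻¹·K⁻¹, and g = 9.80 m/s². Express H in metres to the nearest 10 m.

The scale height of an isothermal atmosphere is H = RT/g.
H = 287 × 235.8 / 9.80 = 67675/9.80 = 6905.6 m.

H ≈ 6910 m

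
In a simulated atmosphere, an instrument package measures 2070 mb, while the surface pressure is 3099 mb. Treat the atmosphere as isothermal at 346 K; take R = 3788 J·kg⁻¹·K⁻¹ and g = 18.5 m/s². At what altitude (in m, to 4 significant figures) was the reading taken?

z ≈ 28590 m

Scale height: H = RT/g = 3788 × 346 / 18.5 = 70846 m.
Invert the barometric formula: z = H ln(P₀/P).
P₀/P = 3099/2070 = 1.4971; ln(1.4971) = 0.40353.
z = 70846 × 0.40353 = 28588 m.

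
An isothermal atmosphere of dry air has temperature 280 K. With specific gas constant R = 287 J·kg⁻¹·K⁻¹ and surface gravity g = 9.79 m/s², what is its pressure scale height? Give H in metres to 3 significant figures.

The scale height of an isothermal atmosphere is H = RT/g.
H = 287 × 280 / 9.79 = 80360/9.79 = 8208.4 m.

H ≈ 8210 m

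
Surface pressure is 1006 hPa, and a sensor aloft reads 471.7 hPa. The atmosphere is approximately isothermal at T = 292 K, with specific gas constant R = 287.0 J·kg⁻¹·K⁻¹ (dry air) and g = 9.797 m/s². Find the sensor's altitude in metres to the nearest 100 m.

z ≈ 6500 m

Scale height: H = RT/g = 287.0 × 292 / 9.797 = 8554.0 m.
Invert the barometric formula: z = H ln(P₀/P).
P₀/P = 1006/471.7 = 2.1327; ln(2.1327) = 0.75739.
z = 8554.0 × 0.75739 = 6478.7 m.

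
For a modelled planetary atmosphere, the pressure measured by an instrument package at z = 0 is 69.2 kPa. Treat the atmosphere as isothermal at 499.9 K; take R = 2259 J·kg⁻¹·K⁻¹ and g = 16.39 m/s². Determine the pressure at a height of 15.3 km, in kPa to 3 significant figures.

Scale height: H = RT/g = 2259 × 499.9 / 16.39 = 68900 m.
Barometric formula: P = P₀ exp(−z/H).
z/H = 15300/68900 = 0.22206; exp(−0.22206) = 0.80087.
P = 69.2 × 0.80087 = 55.420 kPa.

P ≈ 55.4 kPa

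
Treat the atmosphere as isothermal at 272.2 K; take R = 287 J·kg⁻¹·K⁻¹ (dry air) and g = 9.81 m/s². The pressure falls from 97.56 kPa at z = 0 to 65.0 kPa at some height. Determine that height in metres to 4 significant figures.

z ≈ 3234 m

Scale height: H = RT/g = 287 × 272.2 / 9.81 = 7963.4 m.
Invert the barometric formula: z = H ln(P₀/P).
P₀/P = 97.56/65.0 = 1.5009; ln(1.5009) = 0.40606.
z = 7963.4 × 0.40606 = 3233.6 m.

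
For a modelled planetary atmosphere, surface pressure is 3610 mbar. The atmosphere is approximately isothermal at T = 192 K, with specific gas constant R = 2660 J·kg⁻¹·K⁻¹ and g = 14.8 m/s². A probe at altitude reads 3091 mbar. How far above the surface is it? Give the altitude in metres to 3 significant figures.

z ≈ 5360 m

Scale height: H = RT/g = 2660 × 192 / 14.8 = 34508 m.
Invert the barometric formula: z = H ln(P₀/P).
P₀/P = 3610/3091 = 1.1679; ln(1.1679) = 0.15521.
z = 34508 × 0.15521 = 5356.0 m.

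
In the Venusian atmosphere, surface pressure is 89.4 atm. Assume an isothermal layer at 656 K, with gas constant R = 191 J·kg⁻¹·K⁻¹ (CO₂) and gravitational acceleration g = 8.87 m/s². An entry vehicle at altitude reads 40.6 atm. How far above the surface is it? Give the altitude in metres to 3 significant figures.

Scale height: H = RT/g = 191 × 656 / 8.87 = 14126 m.
Invert the barometric formula: z = H ln(P₀/P).
P₀/P = 89.4/40.6 = 2.2020; ln(2.2020) = 0.78937.
z = 14126 × 0.78937 = 11151 m.

z ≈ 11200 m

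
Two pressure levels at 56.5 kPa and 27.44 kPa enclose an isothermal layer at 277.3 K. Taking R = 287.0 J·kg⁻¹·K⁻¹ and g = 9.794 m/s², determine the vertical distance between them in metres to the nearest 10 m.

Hypsometric equation: Δz = (R T̄/g) ln(P₁/P₂).
R T̄/g = 287.0 × 277.3 / 9.794 = 8125.9 m.
ln(56.5/27.44) = ln(2.0590) = 0.72222.
Δz = 8125.9 × 0.72222 = 5868.7 m.

Δz ≈ 5870 m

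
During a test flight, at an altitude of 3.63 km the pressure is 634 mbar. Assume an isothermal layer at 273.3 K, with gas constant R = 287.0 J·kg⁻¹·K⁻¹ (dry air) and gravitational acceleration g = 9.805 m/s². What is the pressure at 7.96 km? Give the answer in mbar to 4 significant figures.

Scale height: H = RT/g = 287.0 × 273.3 / 9.805 = 7999.7 m.
Between two levels, P₂ = P₁ exp(−Δz/H) with Δz = z₂ − z₁.
Δz = 7960.0 − 3630.0 = 4330.0 m; Δz/H = 4330.0/7999.7 = 0.54127.
P₂ = 634 × exp(−0.54127) = 634 × 0.58201 = 368.99 mbar.

P ≈ 369.0 mbar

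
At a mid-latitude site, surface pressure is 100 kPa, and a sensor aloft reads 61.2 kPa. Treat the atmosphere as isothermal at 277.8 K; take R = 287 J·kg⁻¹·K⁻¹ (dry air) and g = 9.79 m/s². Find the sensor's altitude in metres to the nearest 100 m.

z ≈ 4000 m

Scale height: H = RT/g = 287 × 277.8 / 9.79 = 8143.9 m.
Invert the barometric formula: z = H ln(P₀/P).
P₀/P = 100/61.2 = 1.6340; ln(1.6340) = 0.49103.
z = 8143.9 × 0.49103 = 3998.9 m.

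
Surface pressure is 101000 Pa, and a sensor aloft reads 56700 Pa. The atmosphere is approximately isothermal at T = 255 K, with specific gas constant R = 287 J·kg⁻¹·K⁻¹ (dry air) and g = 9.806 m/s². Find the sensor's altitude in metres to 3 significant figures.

z ≈ 4310 m

Scale height: H = RT/g = 287 × 255 / 9.806 = 7463.3 m.
Invert the barometric formula: z = H ln(P₀/P).
P₀/P = 101000/56700 = 1.7813; ln(1.7813) = 0.57734.
z = 7463.3 × 0.57734 = 4308.9 m.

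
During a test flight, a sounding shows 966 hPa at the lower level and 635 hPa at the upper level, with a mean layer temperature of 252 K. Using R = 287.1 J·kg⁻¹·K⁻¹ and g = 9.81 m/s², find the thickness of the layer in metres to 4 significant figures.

Δz ≈ 3094 m

Hypsometric equation: Δz = (R T̄/g) ln(P₁/P₂).
R T̄/g = 287.1 × 252 / 9.81 = 7375.0 m.
ln(966/635) = ln(1.5213) = 0.41957.
Δz = 7375.0 × 0.41957 = 3094.3 m.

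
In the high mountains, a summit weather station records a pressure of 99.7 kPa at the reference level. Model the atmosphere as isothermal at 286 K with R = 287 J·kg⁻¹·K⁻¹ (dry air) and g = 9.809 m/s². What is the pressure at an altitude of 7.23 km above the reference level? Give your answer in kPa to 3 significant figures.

P ≈ 42.0 kPa

Scale height: H = RT/g = 287 × 286 / 9.809 = 8368.0 m.
Barometric formula: P = P₀ exp(−z/H).
z/H = 7230.0/8368.0 = 0.86401; exp(−0.86401) = 0.42147.
P = 99.7 × 0.42147 = 42.021 kPa.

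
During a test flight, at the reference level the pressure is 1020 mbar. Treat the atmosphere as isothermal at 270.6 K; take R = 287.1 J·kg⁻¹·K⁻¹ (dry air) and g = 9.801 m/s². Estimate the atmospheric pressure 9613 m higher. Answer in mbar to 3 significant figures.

P ≈ 303 mbar

Scale height: H = RT/g = 287.1 × 270.6 / 9.801 = 7926.7 m.
Barometric formula: P = P₀ exp(−z/H).
z/H = 9613.0/7926.7 = 1.2127; exp(−1.2127) = 0.29739.
P = 1020 × 0.29739 = 303.34 mbar.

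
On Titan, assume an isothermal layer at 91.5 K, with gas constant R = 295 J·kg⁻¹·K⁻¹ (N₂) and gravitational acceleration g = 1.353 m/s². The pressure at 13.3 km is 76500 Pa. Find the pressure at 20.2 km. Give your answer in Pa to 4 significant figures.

Scale height: H = RT/g = 295 × 91.5 / 1.353 = 19950 m.
Between two levels, P₂ = P₁ exp(−Δz/H) with Δz = z₂ − z₁.
Δz = 20200 − 13300 = 6900.0 m; Δz/H = 6900.0/19950 = 0.34586.
P₂ = 76500 × exp(−0.34586) = 76500 × 0.70761 = 54132 Pa.

P ≈ 54130 Pa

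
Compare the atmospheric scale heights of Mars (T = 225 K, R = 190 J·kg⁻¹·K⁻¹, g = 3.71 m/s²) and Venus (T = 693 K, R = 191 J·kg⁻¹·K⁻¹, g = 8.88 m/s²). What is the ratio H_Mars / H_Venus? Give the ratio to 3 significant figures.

H_Mars/H_Venus ≈ 0.773

H = RT/g for each body.
H_Mars = 190 × 225 / 3.71 = 11523 m.
H_Venus = 191 × 693 / 8.88 = 14906 m.
H_Mars/H_Venus = 11523/14906 = 0.77304.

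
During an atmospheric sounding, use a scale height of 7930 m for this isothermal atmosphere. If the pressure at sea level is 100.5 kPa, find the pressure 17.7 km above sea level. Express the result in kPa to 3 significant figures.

Barometric formula: P = P₀ exp(−z/H).
z/H = 17700/7930.0 = 2.2320; exp(−2.2320) = 0.10731.
P = 100.5 × 0.10731 = 10.785 kPa.

P ≈ 10.8 kPa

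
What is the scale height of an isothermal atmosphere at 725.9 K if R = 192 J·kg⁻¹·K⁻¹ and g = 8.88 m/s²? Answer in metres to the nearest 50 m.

The scale height of an isothermal atmosphere is H = RT/g.
H = 192 × 725.9 / 8.88 = 139370/8.88 = 15695 m.

H ≈ 15700 m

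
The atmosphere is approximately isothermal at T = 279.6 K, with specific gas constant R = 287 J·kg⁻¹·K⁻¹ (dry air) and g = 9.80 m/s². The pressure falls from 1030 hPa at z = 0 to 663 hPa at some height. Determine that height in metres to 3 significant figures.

Scale height: H = RT/g = 287 × 279.6 / 9.80 = 8188.3 m.
Invert the barometric formula: z = H ln(P₀/P).
P₀/P = 1030/663 = 1.5535; ln(1.5535) = 0.44051.
z = 8188.3 × 0.44051 = 3607.0 m.

z ≈ 3610 m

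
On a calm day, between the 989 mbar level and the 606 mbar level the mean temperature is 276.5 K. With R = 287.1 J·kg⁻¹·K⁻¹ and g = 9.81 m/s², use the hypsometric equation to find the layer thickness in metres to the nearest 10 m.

Hypsometric equation: Δz = (R T̄/g) ln(P₁/P₂).
R T̄/g = 287.1 × 276.5 / 9.81 = 8092.1 m.
ln(989/606) = ln(1.6320) = 0.48981.
Δz = 8092.1 × 0.48981 = 3963.6 m.

Δz ≈ 3960 m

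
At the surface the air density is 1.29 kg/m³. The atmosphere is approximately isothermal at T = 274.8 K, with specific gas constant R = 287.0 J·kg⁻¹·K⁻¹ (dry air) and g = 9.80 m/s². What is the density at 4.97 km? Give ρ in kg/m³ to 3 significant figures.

Scale height: H = RT/g = 287.0 × 274.8 / 9.80 = 8047.7 m.
In an isothermal atmosphere, density decays like pressure: ρ = ρ₀ exp(−z/H).
z/H = 4970.0/8047.7 = 0.61757; exp(−0.61757) = 0.53925.
ρ = 1.29 × 0.53925 = 0.69563 kg/m³.

ρ ≈ 0.696 kg/m³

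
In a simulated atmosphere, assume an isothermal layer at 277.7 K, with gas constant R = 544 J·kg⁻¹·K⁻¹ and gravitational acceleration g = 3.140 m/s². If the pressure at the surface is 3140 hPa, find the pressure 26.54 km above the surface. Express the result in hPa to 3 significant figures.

P ≈ 1810 hPa

Scale height: H = RT/g = 544 × 277.7 / 3.140 = 48111 m.
Barometric formula: P = P₀ exp(−z/H).
z/H = 26540/48111 = 0.55164; exp(−0.55164) = 0.57600.
P = 3140 × 0.57600 = 1808.6 hPa.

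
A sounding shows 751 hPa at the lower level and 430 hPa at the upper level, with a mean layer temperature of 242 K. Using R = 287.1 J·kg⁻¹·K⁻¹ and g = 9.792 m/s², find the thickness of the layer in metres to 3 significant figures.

Hypsometric equation: Δz = (R T̄/g) ln(P₁/P₂).
R T̄/g = 287.1 × 242 / 9.792 = 7095.4 m.
ln(751/430) = ln(1.7465) = 0.55761.
Δz = 7095.4 × 0.55761 = 3956.5 m.

Δz ≈ 3960 m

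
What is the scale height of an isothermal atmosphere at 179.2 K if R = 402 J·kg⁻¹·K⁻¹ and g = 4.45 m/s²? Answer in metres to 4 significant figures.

The scale height of an isothermal atmosphere is H = RT/g.
H = 402 × 179.2 / 4.45 = 72038/4.45 = 16188 m.

H ≈ 16190 m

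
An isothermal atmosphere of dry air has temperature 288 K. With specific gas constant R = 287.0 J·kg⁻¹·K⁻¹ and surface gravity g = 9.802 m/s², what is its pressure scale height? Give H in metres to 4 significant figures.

H ≈ 8433 m

The scale height of an isothermal atmosphere is H = RT/g.
H = 287.0 × 288 / 9.802 = 82656/9.802 = 8432.6 m.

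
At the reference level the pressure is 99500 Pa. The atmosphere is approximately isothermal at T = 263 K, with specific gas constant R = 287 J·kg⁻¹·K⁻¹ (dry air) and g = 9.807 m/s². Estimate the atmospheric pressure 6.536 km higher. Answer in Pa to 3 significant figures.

P ≈ 42600 Pa

Scale height: H = RT/g = 287 × 263 / 9.807 = 7696.6 m.
Barometric formula: P = P₀ exp(−z/H).
z/H = 6536.0/7696.6 = 0.84921; exp(−0.84921) = 0.42775.
P = 99500 × 0.42775 = 42561 Pa.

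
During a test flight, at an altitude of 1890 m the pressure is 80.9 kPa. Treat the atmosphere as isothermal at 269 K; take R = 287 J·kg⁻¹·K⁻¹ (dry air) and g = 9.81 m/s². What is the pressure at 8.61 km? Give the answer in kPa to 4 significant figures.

Scale height: H = RT/g = 287 × 269 / 9.81 = 7869.8 m.
Between two levels, P₂ = P₁ exp(−Δz/H) with Δz = z₂ − z₁.
Δz = 8610.0 − 1890.0 = 6720.0 m; Δz/H = 6720.0/7869.8 = 0.85390.
P₂ = 80.9 × exp(−0.85390) = 80.9 × 0.42575 = 34.443 kPa.

P ≈ 34.44 kPa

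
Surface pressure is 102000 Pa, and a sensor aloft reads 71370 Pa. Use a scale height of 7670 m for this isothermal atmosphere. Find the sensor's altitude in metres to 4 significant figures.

z ≈ 2739 m

Invert the barometric formula: z = H ln(P₀/P).
P₀/P = 102000/71370 = 1.4292; ln(1.4292) = 0.35711.
z = 7670.0 × 0.35711 = 2739.0 m.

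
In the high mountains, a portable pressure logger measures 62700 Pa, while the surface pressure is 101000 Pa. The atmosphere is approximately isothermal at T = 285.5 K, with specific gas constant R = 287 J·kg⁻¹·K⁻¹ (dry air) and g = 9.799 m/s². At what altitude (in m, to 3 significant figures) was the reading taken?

Scale height: H = RT/g = 287 × 285.5 / 9.799 = 8361.9 m.
Invert the barometric formula: z = H ln(P₀/P).
P₀/P = 101000/62700 = 1.6108; ln(1.6108) = 0.47673.
z = 8361.9 × 0.47673 = 3986.4 m.

z ≈ 3990 m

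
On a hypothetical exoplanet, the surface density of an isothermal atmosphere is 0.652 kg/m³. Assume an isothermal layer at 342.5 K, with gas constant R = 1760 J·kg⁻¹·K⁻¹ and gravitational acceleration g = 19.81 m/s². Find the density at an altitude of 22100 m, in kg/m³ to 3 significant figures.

ρ ≈ 0.315 kg/m³

Scale height: H = RT/g = 1760 × 342.5 / 19.81 = 30429 m.
In an isothermal atmosphere, density decays like pressure: ρ = ρ₀ exp(−z/H).
z/H = 22100/30429 = 0.72628; exp(−0.72628) = 0.48371.
ρ = 0.652 × 0.48371 = 0.31538 kg/m³.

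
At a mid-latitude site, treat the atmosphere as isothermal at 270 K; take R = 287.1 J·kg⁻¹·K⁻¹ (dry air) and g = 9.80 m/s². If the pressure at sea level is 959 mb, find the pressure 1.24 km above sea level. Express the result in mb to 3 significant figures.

Scale height: H = RT/g = 287.1 × 270 / 9.80 = 7909.9 m.
Barometric formula: P = P₀ exp(−z/H).
z/H = 1240.0/7909.9 = 0.15677; exp(−0.15677) = 0.85490.
P = 959 × 0.85490 = 819.85 mb.

P ≈ 820 mb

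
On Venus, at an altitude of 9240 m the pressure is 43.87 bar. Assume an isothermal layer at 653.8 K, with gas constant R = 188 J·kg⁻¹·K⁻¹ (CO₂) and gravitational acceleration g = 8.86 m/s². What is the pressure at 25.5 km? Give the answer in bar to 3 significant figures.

P ≈ 13.6 bar

Scale height: H = RT/g = 188 × 653.8 / 8.86 = 13873 m.
Between two levels, P₂ = P₁ exp(−Δz/H) with Δz = z₂ − z₁.
Δz = 25500 − 9240.0 = 16260 m; Δz/H = 16260/13873 = 1.1721.
P₂ = 43.87 × exp(−1.1721) = 43.87 × 0.30972 = 13.587 bar.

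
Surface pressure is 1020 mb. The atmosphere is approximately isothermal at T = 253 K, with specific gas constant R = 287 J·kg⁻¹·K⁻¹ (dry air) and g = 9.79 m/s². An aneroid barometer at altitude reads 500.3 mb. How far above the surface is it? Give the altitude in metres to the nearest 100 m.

z ≈ 5300 m

Scale height: H = RT/g = 287 × 253 / 9.79 = 7416.9 m.
Invert the barometric formula: z = H ln(P₀/P).
P₀/P = 1020/500.3 = 2.0388; ln(2.0388) = 0.71236.
z = 7416.9 × 0.71236 = 5283.5 m.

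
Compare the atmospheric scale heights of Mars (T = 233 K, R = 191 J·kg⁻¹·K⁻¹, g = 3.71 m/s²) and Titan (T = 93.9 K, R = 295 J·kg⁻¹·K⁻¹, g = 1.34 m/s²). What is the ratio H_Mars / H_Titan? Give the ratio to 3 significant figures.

H_Mars/H_Titan ≈ 0.580

H = RT/g for each body.
H_Mars = 191 × 233 / 3.71 = 11995 m.
H_Titan = 295 × 93.9 / 1.34 = 20672 m.
H_Mars/H_Titan = 11995/20672 = 0.58025.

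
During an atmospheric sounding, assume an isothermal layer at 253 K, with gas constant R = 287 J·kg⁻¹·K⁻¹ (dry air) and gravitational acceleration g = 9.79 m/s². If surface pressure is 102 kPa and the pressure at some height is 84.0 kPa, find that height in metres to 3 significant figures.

Scale height: H = RT/g = 287 × 253 / 9.79 = 7416.9 m.
Invert the barometric formula: z = H ln(P₀/P).
P₀/P = 102/84.0 = 1.2143; ln(1.2143) = 0.19417.
z = 7416.9 × 0.19417 = 1440.1 m.

z ≈ 1440 m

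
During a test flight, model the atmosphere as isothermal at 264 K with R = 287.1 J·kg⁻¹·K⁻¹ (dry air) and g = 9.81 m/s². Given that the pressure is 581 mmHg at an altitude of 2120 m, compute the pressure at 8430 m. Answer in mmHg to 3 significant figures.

Scale height: H = RT/g = 287.1 × 264 / 9.81 = 7726.2 m.
Between two levels, P₂ = P₁ exp(−Δz/H) with Δz = z₂ − z₁.
Δz = 8430.0 − 2120.0 = 6310.0 m; Δz/H = 6310.0/7726.2 = 0.81670.
P₂ = 581 × exp(−0.81670) = 581 × 0.44189 = 256.74 mmHg.

P ≈ 257 mmHg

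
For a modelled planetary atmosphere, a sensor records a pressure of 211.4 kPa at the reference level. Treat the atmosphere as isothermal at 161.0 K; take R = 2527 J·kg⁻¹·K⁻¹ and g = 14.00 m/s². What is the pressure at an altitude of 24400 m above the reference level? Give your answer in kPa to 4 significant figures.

P ≈ 91.30 kPa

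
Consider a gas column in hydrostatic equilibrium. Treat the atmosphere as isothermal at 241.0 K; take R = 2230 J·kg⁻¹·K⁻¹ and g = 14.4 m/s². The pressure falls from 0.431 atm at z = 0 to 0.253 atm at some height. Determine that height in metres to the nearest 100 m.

z ≈ 19900 m

Scale height: H = RT/g = 2230 × 241.0 / 14.4 = 37322 m.
Invert the barometric formula: z = H ln(P₀/P).
P₀/P = 0.431/0.253 = 1.7036; ln(1.7036) = 0.53274.
z = 37322 × 0.53274 = 19883 m.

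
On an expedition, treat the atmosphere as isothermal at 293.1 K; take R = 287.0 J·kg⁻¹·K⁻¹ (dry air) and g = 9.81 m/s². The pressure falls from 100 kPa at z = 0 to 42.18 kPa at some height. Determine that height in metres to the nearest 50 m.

z ≈ 7400 m

Scale height: H = RT/g = 287.0 × 293.1 / 9.81 = 8574.9 m.
Invert the barometric formula: z = H ln(P₀/P).
P₀/P = 100/42.18 = 2.3708; ln(2.3708) = 0.86323.
z = 8574.9 × 0.86323 = 7402.1 m.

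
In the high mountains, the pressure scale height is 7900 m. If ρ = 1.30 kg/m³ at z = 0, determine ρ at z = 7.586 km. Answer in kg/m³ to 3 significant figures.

In an isothermal atmosphere, density decays like pressure: ρ = ρ₀ exp(−z/H).
z/H = 7586.0/7900.0 = 0.96025; exp(−0.96025) = 0.38280.
ρ = 1.30 × 0.38280 = 0.49764 kg/m³.

ρ ≈ 0.498 kg/m³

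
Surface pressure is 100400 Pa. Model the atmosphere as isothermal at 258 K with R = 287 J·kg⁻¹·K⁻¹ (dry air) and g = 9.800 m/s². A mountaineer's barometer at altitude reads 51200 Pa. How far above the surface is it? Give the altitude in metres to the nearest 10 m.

z ≈ 5090 m

Scale height: H = RT/g = 287 × 258 / 9.800 = 7555.7 m.
Invert the barometric formula: z = H ln(P₀/P).
P₀/P = 100400/51200 = 1.9609; ln(1.9609) = 0.67340.
z = 7555.7 × 0.67340 = 5088.0 m.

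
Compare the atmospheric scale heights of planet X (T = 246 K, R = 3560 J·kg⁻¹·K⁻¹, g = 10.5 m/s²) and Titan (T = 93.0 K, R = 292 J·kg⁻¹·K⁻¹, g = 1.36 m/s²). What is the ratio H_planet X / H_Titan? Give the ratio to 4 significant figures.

H = RT/g for each body.
H_planet X = 3560 × 246 / 10.5 = 83406 m.
H_Titan = 292 × 93.0 / 1.36 = 19968 m.
H_planet X/H_Titan = 83406/19968 = 4.1770.

H_planet X/H_Titan ≈ 4.177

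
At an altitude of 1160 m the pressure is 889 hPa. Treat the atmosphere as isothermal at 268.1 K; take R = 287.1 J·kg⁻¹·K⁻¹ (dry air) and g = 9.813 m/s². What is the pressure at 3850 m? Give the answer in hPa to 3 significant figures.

P ≈ 631 hPa

Scale height: H = RT/g = 287.1 × 268.1 / 9.813 = 7843.8 m.
Between two levels, P₂ = P₁ exp(−Δz/H) with Δz = z₂ − z₁.
Δz = 3850.0 − 1160.0 = 2690.0 m; Δz/H = 2690.0/7843.8 = 0.34295.
P₂ = 889 × exp(−0.34295) = 889 × 0.70967 = 630.90 hPa.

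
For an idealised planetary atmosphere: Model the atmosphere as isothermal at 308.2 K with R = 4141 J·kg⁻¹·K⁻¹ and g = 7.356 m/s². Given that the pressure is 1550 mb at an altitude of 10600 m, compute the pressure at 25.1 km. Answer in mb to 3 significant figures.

Scale height: H = RT/g = 4141 × 308.2 / 7.356 = 173500 m.
Between two levels, P₂ = P₁ exp(−Δz/H) with Δz = z₂ − z₁.
Δz = 25100 − 10600 = 14500 m; Δz/H = 14500/173500 = 0.083573.
P₂ = 1550 × exp(−0.083573) = 1550 × 0.91982 = 1425.7 mb.

P ≈ 1430 mb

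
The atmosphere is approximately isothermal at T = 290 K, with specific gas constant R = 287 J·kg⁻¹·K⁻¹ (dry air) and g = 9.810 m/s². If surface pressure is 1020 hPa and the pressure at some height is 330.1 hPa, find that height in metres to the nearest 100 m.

Scale height: H = RT/g = 287 × 290 / 9.810 = 8484.2 m.
Invert the barometric formula: z = H ln(P₀/P).
P₀/P = 1020/330.1 = 3.0900; ln(3.0900) = 1.1282.
z = 8484.2 × 1.1282 = 9571.9 m.

z ≈ 9600 m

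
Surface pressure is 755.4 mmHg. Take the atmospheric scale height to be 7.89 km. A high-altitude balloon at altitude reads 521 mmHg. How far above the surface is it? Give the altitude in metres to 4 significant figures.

z ≈ 2931 m

Invert the barometric formula: z = H ln(P₀/P).
P₀/P = 755.4/521 = 1.4499; ln(1.4499) = 0.37149.
z = 7890.0 × 0.37149 = 2931.1 m.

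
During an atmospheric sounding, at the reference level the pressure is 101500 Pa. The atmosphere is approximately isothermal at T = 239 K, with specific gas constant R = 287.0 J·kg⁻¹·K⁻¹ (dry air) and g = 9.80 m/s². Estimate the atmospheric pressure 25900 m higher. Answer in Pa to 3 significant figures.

Scale height: H = RT/g = 287.0 × 239 / 9.80 = 6999.3 m.
Barometric formula: P = P₀ exp(−z/H).
z/H = 25900/6999.3 = 3.7004; exp(−3.7004) = 0.024714.
P = 101500 × 0.024714 = 2508.5 Pa.

P ≈ 2510 Pa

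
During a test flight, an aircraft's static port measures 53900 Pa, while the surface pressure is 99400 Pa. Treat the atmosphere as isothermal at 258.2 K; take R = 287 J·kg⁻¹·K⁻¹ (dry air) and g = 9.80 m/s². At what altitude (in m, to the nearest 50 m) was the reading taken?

Scale height: H = RT/g = 287 × 258.2 / 9.80 = 7561.6 m.
Invert the barometric formula: z = H ln(P₀/P).
P₀/P = 99400/53900 = 1.8442; ln(1.8442) = 0.61205.
z = 7561.6 × 0.61205 = 4628.1 m.

z ≈ 4650 m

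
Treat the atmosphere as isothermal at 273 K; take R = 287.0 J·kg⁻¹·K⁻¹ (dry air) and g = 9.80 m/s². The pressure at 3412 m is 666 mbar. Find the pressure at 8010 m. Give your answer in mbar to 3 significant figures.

P ≈ 375 mbar

Scale height: H = RT/g = 287.0 × 273 / 9.80 = 7995.0 m.
Between two levels, P₂ = P₁ exp(−Δz/H) with Δz = z₂ − z₁.
Δz = 8010.0 − 3412.0 = 4598.0 m; Δz/H = 4598.0/7995.0 = 0.57511.
P₂ = 666 × exp(−0.57511) = 666 × 0.56264 = 374.72 mbar.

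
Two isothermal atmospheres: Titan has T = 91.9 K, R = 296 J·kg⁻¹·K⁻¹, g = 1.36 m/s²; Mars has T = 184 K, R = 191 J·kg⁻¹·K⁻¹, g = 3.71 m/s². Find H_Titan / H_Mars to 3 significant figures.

H_Titan/H_Mars ≈ 2.11

H = RT/g for each body.
H_Titan = 296 × 91.9 / 1.36 = 20002 m.
H_Mars = 191 × 184 / 3.71 = 9472.8 m.
H_Titan/H_Mars = 20002/9472.8 = 2.1115.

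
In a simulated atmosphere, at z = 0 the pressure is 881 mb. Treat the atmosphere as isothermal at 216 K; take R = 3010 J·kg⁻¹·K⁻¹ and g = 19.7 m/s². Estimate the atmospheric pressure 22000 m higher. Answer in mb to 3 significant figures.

Scale height: H = RT/g = 3010 × 216 / 19.7 = 33003 m.
Barometric formula: P = P₀ exp(−z/H).
z/H = 22000/33003 = 0.66661; exp(−0.66661) = 0.51345.
P = 881 × 0.51345 = 452.35 mb.

P ≈ 452 mb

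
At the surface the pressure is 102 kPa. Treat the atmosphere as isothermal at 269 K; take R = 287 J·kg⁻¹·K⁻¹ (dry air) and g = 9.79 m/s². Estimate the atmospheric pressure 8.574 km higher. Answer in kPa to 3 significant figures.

Scale height: H = RT/g = 287 × 269 / 9.79 = 7885.9 m.
Barometric formula: P = P₀ exp(−z/H).
z/H = 8574.0/7885.9 = 1.0873; exp(−1.0873) = 0.33713.
P = 102 × 0.33713 = 34.387 kPa.

P ≈ 34.4 kPa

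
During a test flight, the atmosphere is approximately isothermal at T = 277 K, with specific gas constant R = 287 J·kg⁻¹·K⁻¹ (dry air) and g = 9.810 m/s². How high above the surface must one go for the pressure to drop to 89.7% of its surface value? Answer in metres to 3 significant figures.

z ≈ 881 m

Scale height: H = RT/g = 287 × 277 / 9.810 = 8103.9 m.
Set P/P₀ = exp(−z/H) = 0.897, so z = −H ln(0.897).
−ln(0.897) = 0.10870; z = 8103.9 × 0.10870 = 880.89 m.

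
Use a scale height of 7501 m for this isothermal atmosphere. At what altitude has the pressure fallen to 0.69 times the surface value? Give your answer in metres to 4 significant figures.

z ≈ 2783 m

Set P/P₀ = exp(−z/H) = 0.69, so z = −H ln(0.69).
−ln(0.69) = 0.37106; z = 7501.0 × 0.37106 = 2783.3 m.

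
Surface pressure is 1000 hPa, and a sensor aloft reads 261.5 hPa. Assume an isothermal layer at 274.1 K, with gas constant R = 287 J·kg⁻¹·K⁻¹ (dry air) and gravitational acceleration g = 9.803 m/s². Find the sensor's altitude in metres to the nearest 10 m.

z ≈ 10760 m

Scale height: H = RT/g = 287 × 274.1 / 9.803 = 8024.8 m.
Invert the barometric formula: z = H ln(P₀/P).
P₀/P = 1000/261.5 = 3.8241; ln(3.8241) = 1.3413.
z = 8024.8 × 1.3413 = 10764 m.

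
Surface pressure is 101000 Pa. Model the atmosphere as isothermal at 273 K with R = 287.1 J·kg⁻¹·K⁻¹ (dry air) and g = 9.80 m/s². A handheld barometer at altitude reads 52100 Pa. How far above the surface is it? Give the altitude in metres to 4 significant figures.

z ≈ 5294 m

Scale height: H = RT/g = 287.1 × 273 / 9.80 = 7997.8 m.
Invert the barometric formula: z = H ln(P₀/P).
P₀/P = 101000/52100 = 1.9386; ln(1.9386) = 0.66197.
z = 7997.8 × 0.66197 = 5294.3 m.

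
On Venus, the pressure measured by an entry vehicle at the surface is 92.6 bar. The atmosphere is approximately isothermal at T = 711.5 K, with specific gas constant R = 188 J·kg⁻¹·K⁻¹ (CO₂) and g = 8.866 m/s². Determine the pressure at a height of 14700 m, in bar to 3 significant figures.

P ≈ 35.0 bar

Scale height: H = RT/g = 188 × 711.5 / 8.866 = 15087 m.
Barometric formula: P = P₀ exp(−z/H).
z/H = 14700/15087 = 0.97435; exp(−0.97435) = 0.37744.
P = 92.6 × 0.37744 = 34.951 bar.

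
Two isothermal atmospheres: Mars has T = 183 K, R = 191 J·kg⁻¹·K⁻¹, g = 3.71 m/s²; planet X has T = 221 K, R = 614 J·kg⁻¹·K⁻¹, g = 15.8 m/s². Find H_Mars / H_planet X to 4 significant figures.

H = RT/g for each body.
H_Mars = 191 × 183 / 3.71 = 9421.3 m.
H_planet X = 614 × 221 / 15.8 = 8588.2 m.
H_Mars/H_planet X = 9421.3/8588.2 = 1.0970.

H_Mars/H_planet X ≈ 1.097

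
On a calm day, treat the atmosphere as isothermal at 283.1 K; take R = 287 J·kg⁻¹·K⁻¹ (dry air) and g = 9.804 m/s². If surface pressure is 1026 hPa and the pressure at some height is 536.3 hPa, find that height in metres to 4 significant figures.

z ≈ 5376 m

Scale height: H = RT/g = 287 × 283.1 / 9.804 = 8287.4 m.
Invert the barometric formula: z = H ln(P₀/P).
P₀/P = 1026/536.3 = 1.9131; ln(1.9131) = 0.64872.
z = 8287.4 × 0.64872 = 5376.2 m.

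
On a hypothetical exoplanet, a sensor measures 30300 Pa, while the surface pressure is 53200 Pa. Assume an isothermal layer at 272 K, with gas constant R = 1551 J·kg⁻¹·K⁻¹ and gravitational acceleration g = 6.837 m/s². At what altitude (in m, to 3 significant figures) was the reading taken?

Scale height: H = RT/g = 1551 × 272 / 6.837 = 61704 m.
Invert the barometric formula: z = H ln(P₀/P).
P₀/P = 53200/30300 = 1.7558; ln(1.7558) = 0.56292.
z = 61704 × 0.56292 = 34734 m.

z ≈ 34700 m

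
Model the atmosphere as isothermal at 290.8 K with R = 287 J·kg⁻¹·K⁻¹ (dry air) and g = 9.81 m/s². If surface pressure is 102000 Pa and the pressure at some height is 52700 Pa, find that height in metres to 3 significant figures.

Scale height: H = RT/g = 287 × 290.8 / 9.81 = 8507.6 m.
Invert the barometric formula: z = H ln(P₀/P).
P₀/P = 102000/52700 = 1.9355; ln(1.9355) = 0.66037.
z = 8507.6 × 0.66037 = 5618.2 m.

z ≈ 5620 m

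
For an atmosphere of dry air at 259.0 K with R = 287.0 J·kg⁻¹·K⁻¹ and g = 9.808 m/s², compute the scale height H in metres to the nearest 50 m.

The scale height of an isothermal atmosphere is H = RT/g.
H = 287.0 × 259.0 / 9.808 = 74333/9.808 = 7578.8 m.

H ≈ 7600 m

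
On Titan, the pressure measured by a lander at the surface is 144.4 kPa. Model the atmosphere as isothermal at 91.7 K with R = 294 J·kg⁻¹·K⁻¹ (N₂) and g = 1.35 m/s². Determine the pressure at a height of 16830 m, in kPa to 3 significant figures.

Scale height: H = RT/g = 294 × 91.7 / 1.35 = 19970 m.
Barometric formula: P = P₀ exp(−z/H).
z/H = 16830/19970 = 0.84276; exp(−0.84276) = 0.43052.
P = 144.4 × 0.43052 = 62.167 kPa.

P ≈ 62.2 kPa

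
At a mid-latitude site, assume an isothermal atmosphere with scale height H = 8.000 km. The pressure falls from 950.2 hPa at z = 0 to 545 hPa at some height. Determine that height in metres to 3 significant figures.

z ≈ 4450 m

Invert the barometric formula: z = H ln(P₀/P).
P₀/P = 950.2/545 = 1.7435; ln(1.7435) = 0.55589.
z = 8000.0 × 0.55589 = 4447.1 m.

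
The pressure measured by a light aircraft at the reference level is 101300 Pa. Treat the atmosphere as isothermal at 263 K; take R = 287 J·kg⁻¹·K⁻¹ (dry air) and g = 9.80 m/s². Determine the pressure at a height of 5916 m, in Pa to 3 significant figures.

Scale height: H = RT/g = 287 × 263 / 9.80 = 7702.1 m.
Barometric formula: P = P₀ exp(−z/H).
z/H = 5916.0/7702.1 = 0.76810; exp(−0.76810) = 0.46389.
P = 101300 × 0.46389 = 46992 Pa.

P ≈ 47000 Pa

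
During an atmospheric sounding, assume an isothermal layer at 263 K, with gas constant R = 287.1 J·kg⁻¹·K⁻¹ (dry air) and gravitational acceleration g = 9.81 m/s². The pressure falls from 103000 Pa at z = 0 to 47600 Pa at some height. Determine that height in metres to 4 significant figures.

Scale height: H = RT/g = 287.1 × 263 / 9.81 = 7697.0 m.
Invert the barometric formula: z = H ln(P₀/P).
P₀/P = 103000/47600 = 2.1639; ln(2.1639) = 0.77191.
z = 7697.0 × 0.77191 = 5941.4 m.

z ≈ 5941 m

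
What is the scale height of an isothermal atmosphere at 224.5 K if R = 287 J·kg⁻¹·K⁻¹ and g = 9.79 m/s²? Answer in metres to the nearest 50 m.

The scale height of an isothermal atmosphere is H = RT/g.
H = 287 × 224.5 / 9.79 = 64432/9.79 = 6581.4 m.

H ≈ 6600 m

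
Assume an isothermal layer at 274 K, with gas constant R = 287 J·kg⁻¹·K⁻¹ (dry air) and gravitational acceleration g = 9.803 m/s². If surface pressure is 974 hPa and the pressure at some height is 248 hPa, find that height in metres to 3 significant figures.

z ≈ 11000 m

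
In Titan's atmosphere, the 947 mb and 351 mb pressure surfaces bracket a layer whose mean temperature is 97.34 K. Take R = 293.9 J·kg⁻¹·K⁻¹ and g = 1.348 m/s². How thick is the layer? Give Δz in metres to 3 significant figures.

Δz ≈ 21100 m

Hypsometric equation: Δz = (R T̄/g) ln(P₁/P₂).
R T̄/g = 293.9 × 97.34 / 1.348 = 21223 m.
ln(947/351) = ln(2.6980) = 0.99251.
Δz = 21223 × 0.99251 = 21064 m.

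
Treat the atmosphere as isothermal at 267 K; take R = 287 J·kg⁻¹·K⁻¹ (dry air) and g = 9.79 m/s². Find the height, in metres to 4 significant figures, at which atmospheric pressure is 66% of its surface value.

z ≈ 3252 m

Scale height: H = RT/g = 287 × 267 / 9.79 = 7827.3 m.
Set P/P₀ = exp(−z/H) = 0.66, so z = −H ln(0.66).
−ln(0.66) = 0.41552; z = 7827.3 × 0.41552 = 3252.4 m.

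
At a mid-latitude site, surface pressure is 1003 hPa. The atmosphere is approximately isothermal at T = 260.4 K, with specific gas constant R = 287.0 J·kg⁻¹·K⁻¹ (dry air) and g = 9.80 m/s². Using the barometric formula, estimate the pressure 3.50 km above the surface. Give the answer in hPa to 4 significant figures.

P ≈ 633.8 hPa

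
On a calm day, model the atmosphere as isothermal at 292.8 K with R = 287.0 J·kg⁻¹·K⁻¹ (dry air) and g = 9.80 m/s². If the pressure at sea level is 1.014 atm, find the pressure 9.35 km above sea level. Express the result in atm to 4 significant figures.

Scale height: H = RT/g = 287.0 × 292.8 / 9.80 = 8574.9 m.
Barometric formula: P = P₀ exp(−z/H).
z/H = 9350.0/8574.9 = 1.0904; exp(−1.0904) = 0.33608.
P = 1.014 × 0.33608 = 0.34079 atm.

P ≈ 0.3408 atm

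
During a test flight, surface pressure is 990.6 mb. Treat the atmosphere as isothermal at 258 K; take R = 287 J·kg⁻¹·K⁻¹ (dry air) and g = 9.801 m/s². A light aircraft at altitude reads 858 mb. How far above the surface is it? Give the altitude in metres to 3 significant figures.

z ≈ 1090 m

Scale height: H = RT/g = 287 × 258 / 9.801 = 7554.9 m.
Invert the barometric formula: z = H ln(P₀/P).
P₀/P = 990.6/858 = 1.1545; ln(1.1545) = 0.14367.
z = 7554.9 × 0.14367 = 1085.4 m.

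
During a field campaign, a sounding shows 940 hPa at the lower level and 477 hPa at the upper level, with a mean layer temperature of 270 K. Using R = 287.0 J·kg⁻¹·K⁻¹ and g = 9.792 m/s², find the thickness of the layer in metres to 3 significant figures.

Hypsometric equation: Δz = (R T̄/g) ln(P₁/P₂).
R T̄/g = 287.0 × 270 / 9.792 = 7913.6 m.
ln(940/477) = ln(1.9706) = 0.67834.
Δz = 7913.6 × 0.67834 = 5368.1 m.

Δz ≈ 5370 m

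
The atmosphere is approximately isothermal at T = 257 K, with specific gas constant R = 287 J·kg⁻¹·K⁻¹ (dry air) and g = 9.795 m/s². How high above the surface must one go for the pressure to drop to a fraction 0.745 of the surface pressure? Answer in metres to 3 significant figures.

z ≈ 2220 m

Scale height: H = RT/g = 287 × 257 / 9.795 = 7530.3 m.
Set P/P₀ = exp(−z/H) = 0.745, so z = −H ln(0.745).
−ln(0.745) = 0.29437; z = 7530.3 × 0.29437 = 2216.7 m.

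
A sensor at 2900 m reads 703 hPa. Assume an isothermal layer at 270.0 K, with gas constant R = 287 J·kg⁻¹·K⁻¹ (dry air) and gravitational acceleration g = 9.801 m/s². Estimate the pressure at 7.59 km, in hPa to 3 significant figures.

Scale height: H = RT/g = 287 × 270.0 / 9.801 = 7906.3 m.
Between two levels, P₂ = P₁ exp(−Δz/H) with Δz = z₂ − z₁.
Δz = 7590.0 − 2900.0 = 4690.0 m; Δz/H = 4690.0/7906.3 = 0.59320.
P₂ = 703 × exp(−0.59320) = 703 × 0.55256 = 388.45 hPa.

P ≈ 388 hPa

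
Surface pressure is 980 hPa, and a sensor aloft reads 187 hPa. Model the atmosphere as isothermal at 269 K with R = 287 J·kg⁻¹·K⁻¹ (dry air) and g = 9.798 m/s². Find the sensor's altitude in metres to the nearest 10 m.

Scale height: H = RT/g = 287 × 269 / 9.798 = 7879.5 m.
Invert the barometric formula: z = H ln(P₀/P).
P₀/P = 980/187 = 5.2406; ln(5.2406) = 1.6564.
z = 7879.5 × 1.6564 = 13052 m.

z ≈ 13050 m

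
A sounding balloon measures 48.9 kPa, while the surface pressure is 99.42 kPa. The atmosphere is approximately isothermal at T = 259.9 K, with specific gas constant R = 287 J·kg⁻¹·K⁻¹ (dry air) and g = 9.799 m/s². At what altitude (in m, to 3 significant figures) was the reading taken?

z ≈ 5400 m

Scale height: H = RT/g = 287 × 259.9 / 9.799 = 7612.1 m.
Invert the barometric formula: z = H ln(P₀/P).
P₀/P = 99.42/48.9 = 2.0331; ln(2.0331) = 0.70956.
z = 7612.1 × 0.70956 = 5401.2 m.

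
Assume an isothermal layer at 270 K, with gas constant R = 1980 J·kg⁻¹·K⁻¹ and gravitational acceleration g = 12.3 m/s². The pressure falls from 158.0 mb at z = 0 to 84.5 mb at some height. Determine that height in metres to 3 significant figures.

Scale height: H = RT/g = 1980 × 270 / 12.3 = 43463 m.
Invert the barometric formula: z = H ln(P₀/P).
P₀/P = 158.0/84.5 = 1.8698; ln(1.8698) = 0.62583.
z = 43463 × 0.62583 = 27200 m.

z ≈ 27200 m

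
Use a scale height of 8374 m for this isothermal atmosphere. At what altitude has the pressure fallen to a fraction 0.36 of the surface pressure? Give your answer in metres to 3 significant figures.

Set P/P₀ = exp(−z/H) = 0.36, so z = −H ln(0.36).
−ln(0.36) = 1.0217; z = 8374.0 × 1.0217 = 8555.7 m.

z ≈ 8560 m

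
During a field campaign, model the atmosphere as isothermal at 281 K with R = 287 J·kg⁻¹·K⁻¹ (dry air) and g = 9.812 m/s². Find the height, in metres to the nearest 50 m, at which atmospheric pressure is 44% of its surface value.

Scale height: H = RT/g = 287 × 281 / 9.812 = 8219.2 m.
Set P/P₀ = exp(−z/H) = 0.44, so z = −H ln(0.44).
−ln(0.44) = 0.82098; z = 8219.2 × 0.82098 = 6747.8 m.

z ≈ 6750 m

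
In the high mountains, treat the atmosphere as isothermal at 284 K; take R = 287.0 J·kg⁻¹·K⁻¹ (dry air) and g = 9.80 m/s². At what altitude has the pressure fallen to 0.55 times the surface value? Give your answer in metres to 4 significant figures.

z ≈ 4972 m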